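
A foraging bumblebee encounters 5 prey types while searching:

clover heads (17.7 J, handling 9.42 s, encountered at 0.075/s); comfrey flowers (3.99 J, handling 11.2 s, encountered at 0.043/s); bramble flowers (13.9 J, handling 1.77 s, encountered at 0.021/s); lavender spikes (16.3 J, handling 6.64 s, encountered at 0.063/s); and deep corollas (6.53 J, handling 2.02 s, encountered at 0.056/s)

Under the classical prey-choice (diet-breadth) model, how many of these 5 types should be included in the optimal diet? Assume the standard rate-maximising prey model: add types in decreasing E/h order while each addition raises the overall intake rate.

Profitabilities (E/h, J/s): bramble flowers 7.85, deep corollas 3.23, lavender spikes 2.45, clover heads 1.88, comfrey flowers 0.356. Add prey in this order while the next type's profitability exceeds the intake rate on those already taken.
Rate on top 1: 0.2814. deep corollas: 3.23 > 0.2814 → include.
Rate on top 2: 0.5717. lavender spikes: 2.45 > 0.5717 → include.
Rate on top 3: 1.074. clover heads: 1.88 > 1.074 → include.
Rate on top 4: 1.324. comfrey flowers: 0.356 < 1.324 → exclude; stop.
Optimal diet: bramble flowers, deep corollas, lavender spikes, clover heads — 4 of 5 types.

4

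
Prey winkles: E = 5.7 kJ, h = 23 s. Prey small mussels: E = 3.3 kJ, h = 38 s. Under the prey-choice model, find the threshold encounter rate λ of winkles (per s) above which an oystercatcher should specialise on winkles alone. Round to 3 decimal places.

At the threshold, the rate on winkles alone equals the profitability of small mussels: λ·5.7/(1 + λ·23) = 3.3/38 = 0.08684.
Rearranging, λ(5.7 − 0.08684×23) = 0.08684, so λ = 0.08684/3.703 = 0.02345 per s.

0.023 per s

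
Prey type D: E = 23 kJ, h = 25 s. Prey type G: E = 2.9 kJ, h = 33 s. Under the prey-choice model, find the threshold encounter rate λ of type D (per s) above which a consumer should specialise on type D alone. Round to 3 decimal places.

At the threshold, the rate on type D alone equals the profitability of type G: λ·23/(1 + λ·25) = 2.9/33 = 0.08788.
Rearranging, λ(23 − 0.08788×25) = 0.08788, so λ = 0.08788/20.8 = 0.004224 per s.

0.004 per s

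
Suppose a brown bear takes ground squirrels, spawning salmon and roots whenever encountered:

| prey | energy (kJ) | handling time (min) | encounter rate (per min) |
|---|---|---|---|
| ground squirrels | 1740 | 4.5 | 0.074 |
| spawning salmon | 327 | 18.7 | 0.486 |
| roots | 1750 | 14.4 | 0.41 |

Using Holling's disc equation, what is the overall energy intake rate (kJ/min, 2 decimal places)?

61.57 kJ/min

R = (0.074×1740 + 0.486×327 + 0.41×1750) / (1 + 0.074×4.5 + 0.486×18.7 + 0.41×14.4) = 1005/16.33 = 61.57 kJ/min.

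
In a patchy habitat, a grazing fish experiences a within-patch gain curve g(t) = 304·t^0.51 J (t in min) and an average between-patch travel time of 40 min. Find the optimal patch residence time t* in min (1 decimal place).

41.6 min

Maximise g(t)/(T+t): set derivative to zero → g'(t)(T+t) = g(t).
g'(t) = 0.51·304·t^-0.49. Setting 0.51·304·t^-0.49 = 304·t^0.51/(40+t) gives 0.51(40+t) = t, so 0.49·t = 0.51×40.
t* = 0.51×40/0.49 = 41.63 min.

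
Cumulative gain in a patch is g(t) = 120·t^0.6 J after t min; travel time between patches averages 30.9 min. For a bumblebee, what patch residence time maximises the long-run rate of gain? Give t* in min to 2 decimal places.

46.35 min

By the marginal value theorem, leave when the instantaneous gain rate g'(t) equals the habitat-wide average g(t)/(T + t).
g'(t) = 0.6·120·t^-0.4. Setting 0.6·120·t^-0.4 = 120·t^0.6/(30.9+t) gives 0.6(30.9+t) = t, so 0.40·t = 0.6×30.9.
t* = 0.6×30.9/0.40 = 46.35 min.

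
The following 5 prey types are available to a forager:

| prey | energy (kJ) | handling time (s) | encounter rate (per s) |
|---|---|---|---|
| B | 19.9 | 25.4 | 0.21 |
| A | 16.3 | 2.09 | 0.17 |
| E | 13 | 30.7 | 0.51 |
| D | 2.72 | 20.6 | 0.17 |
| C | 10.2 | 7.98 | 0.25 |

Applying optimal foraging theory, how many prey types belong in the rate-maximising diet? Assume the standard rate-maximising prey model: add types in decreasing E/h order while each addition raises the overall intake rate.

Profitabilities (E/h, kJ/s): A 7.8, C 1.28, B 0.783, E 0.423, D 0.132. Add prey in this order while the next type's profitability exceeds the intake rate on those already taken.
Rate on top 1: 2.045. C: 1.28 < 2.045 → exclude; stop.
Optimal diet: A — 1 of 5 types.

1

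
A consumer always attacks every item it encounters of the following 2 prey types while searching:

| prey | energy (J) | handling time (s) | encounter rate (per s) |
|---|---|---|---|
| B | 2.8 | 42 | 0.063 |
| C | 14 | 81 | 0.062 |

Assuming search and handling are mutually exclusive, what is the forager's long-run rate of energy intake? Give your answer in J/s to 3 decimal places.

R = (0.063×2.8 + 0.062×14) / (1 + 0.063×42 + 0.062×81) = 1.044/8.668 = 0.1205 J/s.

0.120 J/s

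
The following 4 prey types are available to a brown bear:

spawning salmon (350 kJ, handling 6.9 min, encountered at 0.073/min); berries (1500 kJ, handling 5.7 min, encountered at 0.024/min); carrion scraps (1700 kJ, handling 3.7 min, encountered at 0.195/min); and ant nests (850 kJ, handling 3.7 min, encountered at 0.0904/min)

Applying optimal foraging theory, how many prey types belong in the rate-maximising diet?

3

Rank by E/h (kJ/min): carrion scraps 459, berries 263, ant nests 230, spawning salmon 50.7. Include each in turn until the next type's E/h falls below the running intake rate.
Rate on top 1: 192.6. berries: 263 > 192.6 → include.
Rate on top 2: 197.8. ant nests: 230 > 197.8 → include.
Rate on top 3: 202.6. spawning salmon: 50.7 < 202.6 → exclude; stop.
Optimal diet: carrion scraps, berries, ant nests — 3 of 4 types.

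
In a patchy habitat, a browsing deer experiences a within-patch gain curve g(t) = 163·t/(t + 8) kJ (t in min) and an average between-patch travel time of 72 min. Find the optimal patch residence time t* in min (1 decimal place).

By the marginal value theorem, leave when the instantaneous gain rate g'(t) equals the habitat-wide average g(t)/(T + t).
g'(t) = 163·8/(t + 8)². Setting 163·8/(t+8)² = 163t/[(t+8)(72+t)] gives 8(72+t) = t(t+8), so t² = 8×72 = 576.
t* = √576 = 24 min.

24.0 min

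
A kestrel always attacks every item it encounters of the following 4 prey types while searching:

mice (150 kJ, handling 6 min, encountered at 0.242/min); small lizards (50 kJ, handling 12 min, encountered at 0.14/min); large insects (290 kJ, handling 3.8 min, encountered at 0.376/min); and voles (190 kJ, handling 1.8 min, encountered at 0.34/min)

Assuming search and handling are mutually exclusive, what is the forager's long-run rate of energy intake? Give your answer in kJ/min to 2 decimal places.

35.14 kJ/min

R = (0.242×150 + 0.14×50 + 0.376×290 + 0.34×190) / (1 + 0.242×6 + 0.14×12 + 0.376×3.8 + 0.34×1.8) = 216.9/6.173 = 35.14 kJ/min.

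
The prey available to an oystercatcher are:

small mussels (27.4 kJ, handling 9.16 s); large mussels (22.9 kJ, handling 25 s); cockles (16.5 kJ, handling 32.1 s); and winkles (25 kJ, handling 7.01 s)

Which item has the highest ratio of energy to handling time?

winkles

Profitability E/h (kJ/s): small mussels = 27.4/9.16 = 2.99, large mussels = 22.9/25 = 0.916, cockles = 16.5/32.1 = 0.514, winkles = 25/7.01 = 3.57.
Ranked: winkles > small mussels > large mussels > cockles.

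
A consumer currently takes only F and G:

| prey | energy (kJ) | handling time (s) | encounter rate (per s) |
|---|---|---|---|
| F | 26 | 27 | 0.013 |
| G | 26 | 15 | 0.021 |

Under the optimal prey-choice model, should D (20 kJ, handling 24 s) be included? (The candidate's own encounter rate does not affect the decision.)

On F and G alone, R = ΣλE/(1+Σλh) = 0.884/1.666 = 0.5306 kJ/s.
D: E/h = 20/24 = 0.8333 kJ/s.
0.8333 > 0.5306, so adding D raises the average — include it.

Yes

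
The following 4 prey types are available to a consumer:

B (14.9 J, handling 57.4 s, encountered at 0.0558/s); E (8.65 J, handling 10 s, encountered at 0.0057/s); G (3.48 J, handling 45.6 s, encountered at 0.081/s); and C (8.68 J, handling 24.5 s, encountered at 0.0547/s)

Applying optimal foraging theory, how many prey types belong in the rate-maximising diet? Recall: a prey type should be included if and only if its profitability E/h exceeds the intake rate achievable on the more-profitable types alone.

3

Profitabilities (E/h, J/s): E 0.865, C 0.354, B 0.26, G 0.0763. Add prey in this order while the next type's profitability exceeds the intake rate on those already taken.
Rate on top 1: 0.04665. C: 0.354 > 0.04665 → include.
Rate on top 2: 0.2186. B: 0.26 > 0.2186 → include.
Rate on top 3: 0.2421. G: 0.0763 < 0.2421 → exclude; stop.
Optimal diet: E, C, B — 3 of 4 types.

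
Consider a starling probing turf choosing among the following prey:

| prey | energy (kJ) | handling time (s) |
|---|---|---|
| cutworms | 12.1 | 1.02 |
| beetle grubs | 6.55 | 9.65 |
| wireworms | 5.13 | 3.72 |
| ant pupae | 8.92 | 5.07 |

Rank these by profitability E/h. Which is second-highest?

Profitability E/h (kJ/s): cutworms = 12.1/1.02 = 11.9, beetle grubs = 6.55/9.65 = 0.679, wireworms = 5.13/3.72 = 1.38, ant pupae = 8.92/5.07 = 1.76.
Ranked: cutworms > ant pupae > wireworms > beetle grubs.

ant pupae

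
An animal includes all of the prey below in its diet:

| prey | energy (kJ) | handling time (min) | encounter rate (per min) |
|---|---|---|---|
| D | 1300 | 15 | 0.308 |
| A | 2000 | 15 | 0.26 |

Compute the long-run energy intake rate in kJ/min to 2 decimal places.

96.68 kJ/min

Energy encountered per unit search time: 0.308×1300 + 0.26×2000 = 920.4 kJ/min.
Handling time per unit search time: 0.308×15 + 0.26×15 = 8.52.
Rate = 920.4/(1 + 8.52) = 96.68 kJ/min.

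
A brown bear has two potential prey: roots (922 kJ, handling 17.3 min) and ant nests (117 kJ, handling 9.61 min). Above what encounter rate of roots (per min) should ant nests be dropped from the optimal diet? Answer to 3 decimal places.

Drop ant nests once their profitability E₂/h₂ falls below the rate achievable on roots alone: E₂/h₂ = λE₁/(1 + λh₁).
Solve for λ: λE₁h₂ = E₂(1 + λh₁) → λ(E₁h₂ − E₂h₁) = E₂ → λ = E₂/(E₁h₂ − E₂h₁).
λ = 117/(922×9.61 − 117×17.3) = 117/6836 = 0.01711 per min.

0.017 per min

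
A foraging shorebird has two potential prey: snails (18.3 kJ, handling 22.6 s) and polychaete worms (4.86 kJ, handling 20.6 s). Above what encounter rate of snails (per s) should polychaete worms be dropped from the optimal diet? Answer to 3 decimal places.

Drop polychaete worms once their profitability E₂/h₂ falls below the rate achievable on snails alone: E₂/h₂ = λE₁/(1 + λh₁).
Solve for λ: λE₁h₂ = E₂(1 + λh₁) → λ(E₁h₂ − E₂h₁) = E₂ → λ = E₂/(E₁h₂ − E₂h₁).
λ = 4.86/(18.3×20.6 − 4.86×22.6) = 4.86/267.1 = 0.01819 per s.

0.018 per s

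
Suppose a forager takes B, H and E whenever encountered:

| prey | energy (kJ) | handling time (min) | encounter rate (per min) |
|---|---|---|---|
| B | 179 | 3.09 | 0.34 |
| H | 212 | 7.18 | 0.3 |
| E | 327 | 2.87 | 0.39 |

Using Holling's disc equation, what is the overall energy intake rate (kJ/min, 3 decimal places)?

R = Σλ_iE_i / (1 + Σλ_ih_i)
Numerator: 0.34×179 + 0.3×212 + 0.39×327 = 252
Denominator: 1 + 0.34×3.09 + 0.3×7.18 + 0.39×2.87 = 5.324
R = 252/5.324 = 47.33 kJ/min

47.332 kJ/min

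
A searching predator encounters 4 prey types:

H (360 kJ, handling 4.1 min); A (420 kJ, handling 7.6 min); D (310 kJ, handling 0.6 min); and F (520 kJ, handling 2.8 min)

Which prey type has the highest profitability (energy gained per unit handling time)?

In descending order of E/h:
D: 310/0.6 = 517 kJ/min
F: 520/2.8 = 186 kJ/min
H: 360/4.1 = 87.8 kJ/min
A: 420/7.6 = 55.3 kJ/min

D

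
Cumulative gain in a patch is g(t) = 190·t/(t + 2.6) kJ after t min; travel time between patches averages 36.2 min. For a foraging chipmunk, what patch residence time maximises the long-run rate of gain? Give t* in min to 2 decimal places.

9.70 min

By the marginal value theorem, leave when the instantaneous gain rate g'(t) equals the habitat-wide average g(t)/(T + t).
g'(t) = 190·2.6/(t + 2.6)². Setting 190·2.6/(t+2.6)² = 190t/[(t+2.6)(36.2+t)] gives 2.6(36.2+t) = t(t+2.6), so t² = 2.6×36.2 = 94.12.
t* = √94.12 = 9.702 min.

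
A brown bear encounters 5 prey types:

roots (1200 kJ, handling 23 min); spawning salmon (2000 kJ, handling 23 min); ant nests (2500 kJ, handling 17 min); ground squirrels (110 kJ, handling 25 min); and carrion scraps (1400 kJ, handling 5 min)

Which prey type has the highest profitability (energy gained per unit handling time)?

Profitability E/h (kJ/min): roots = 1200/23 = 52.2, spawning salmon = 2000/23 = 87, ant nests = 2500/17 = 147, ground squirrels = 110/25 = 4.4, carrion scraps = 1400/5 = 280.
Ranked: carrion scraps > ant nests > spawning salmon > roots > ground squirrels.

carrion scraps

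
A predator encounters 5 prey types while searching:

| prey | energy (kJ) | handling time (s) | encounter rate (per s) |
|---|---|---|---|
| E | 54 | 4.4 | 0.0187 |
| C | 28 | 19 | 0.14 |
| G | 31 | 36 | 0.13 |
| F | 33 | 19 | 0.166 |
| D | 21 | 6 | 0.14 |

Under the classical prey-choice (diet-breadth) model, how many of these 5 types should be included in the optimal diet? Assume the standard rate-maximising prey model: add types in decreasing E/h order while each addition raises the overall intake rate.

E/h in descending order: E 12.3, D 3.5, F 1.74, C 1.47, G 0.861 kJ/s. The optimal diet is the largest prefix of this list for which every included type satisfies E_i/h_i > R on the types above it.
Rate on top 1: 0.933. D: 3.5 > 0.933 → include.
Rate on top 2: 2.055. F: 1.74 < 2.055 → exclude; stop.
Optimal diet: E, D — 2 of 5 types.

2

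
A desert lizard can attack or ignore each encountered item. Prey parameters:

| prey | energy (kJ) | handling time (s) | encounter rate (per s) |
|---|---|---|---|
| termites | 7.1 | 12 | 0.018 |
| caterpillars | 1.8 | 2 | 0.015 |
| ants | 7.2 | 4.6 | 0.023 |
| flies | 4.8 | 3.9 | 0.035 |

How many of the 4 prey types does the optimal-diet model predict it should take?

4

E/h in descending order: ants 1.57, flies 1.23, caterpillars 0.9, termites 0.592 kJ/s. The optimal diet is the largest prefix of this list for which every included type satisfies E_i/h_i > R on the types above it.
Rate on top 1: 0.1498. flies: 1.23 > 0.1498 → include.
Rate on top 2: 0.2685. caterpillars: 0.9 > 0.2685 → include.
Rate on top 3: 0.2834. termites: 0.592 > 0.2834 → include.
Optimal diet: ants, flies, caterpillars, termites — 4 of 4 types.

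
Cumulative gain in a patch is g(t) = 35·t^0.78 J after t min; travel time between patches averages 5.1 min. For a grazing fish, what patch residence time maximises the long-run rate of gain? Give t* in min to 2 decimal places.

Maximise g(t)/(T+t): set derivative to zero → g'(t)(T+t) = g(t).
g'(t) = 0.78·35·t^-0.22. Setting 0.78·35·t^-0.22 = 35·t^0.78/(5.1+t) gives 0.78(5.1+t) = t, so 0.22·t = 0.78×5.1.
t* = 0.78×5.1/0.22 = 18.08 min.

18.08 min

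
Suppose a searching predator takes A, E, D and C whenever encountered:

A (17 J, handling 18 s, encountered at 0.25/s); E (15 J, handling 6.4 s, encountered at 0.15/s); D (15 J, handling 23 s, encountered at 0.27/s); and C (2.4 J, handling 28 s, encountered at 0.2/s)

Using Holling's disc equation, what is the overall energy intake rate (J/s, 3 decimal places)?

0.604 J/s

Energy encountered per unit search time: 0.25×17 + 0.15×15 + 0.27×15 + 0.2×2.4 = 11.03 J/s.
Handling time per unit search time: 0.25×18 + 0.15×6.4 + 0.27×23 + 0.2×28 = 17.27.
Rate = 11.03/(1 + 17.27) = 0.6037 J/s.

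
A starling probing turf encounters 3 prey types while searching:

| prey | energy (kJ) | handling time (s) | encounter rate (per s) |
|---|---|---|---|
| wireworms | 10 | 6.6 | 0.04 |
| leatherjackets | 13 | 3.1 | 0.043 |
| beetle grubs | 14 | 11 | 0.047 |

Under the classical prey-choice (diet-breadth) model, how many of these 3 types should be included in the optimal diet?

E/h in descending order: leatherjackets 4.19, wireworms 1.52, beetle grubs 1.27 kJ/s. The optimal diet is the largest prefix of this list for which every included type satisfies E_i/h_i > R on the types above it.
Rate on top 1: 0.4932. wireworms: 1.52 > 0.4932 → include.
Rate on top 2: 0.6863. beetle grubs: 1.27 > 0.6863 → include.
Optimal diet: leatherjackets, wireworms, beetle grubs — 3 of 3 types.

3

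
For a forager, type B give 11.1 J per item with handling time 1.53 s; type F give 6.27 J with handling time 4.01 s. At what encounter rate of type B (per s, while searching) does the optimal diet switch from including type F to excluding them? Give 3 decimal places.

The zero-one rule: include type F iff E₂/h₂ > λE₁/(1+λh₁). Equality gives the switch point.
λE₁h₂ = E₂ + λE₂h₁ ⇒ λ = E₂/(E₁h₂ − E₂h₁) = 6.27/(44.51 − 9.593) = 0.1796 per s.

0.180 per s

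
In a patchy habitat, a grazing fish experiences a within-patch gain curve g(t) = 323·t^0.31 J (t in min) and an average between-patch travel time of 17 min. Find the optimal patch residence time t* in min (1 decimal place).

7.6 min

Maximise g(t)/(T+t): set derivative to zero → g'(t)(T+t) = g(t).
g'(t) = 0.31·323·t^-0.69. Setting 0.31·323·t^-0.69 = 323·t^0.31/(17+t) gives 0.31(17+t) = t, so 0.69·t = 0.31×17.
t* = 0.31×17/0.69 = 7.638 min.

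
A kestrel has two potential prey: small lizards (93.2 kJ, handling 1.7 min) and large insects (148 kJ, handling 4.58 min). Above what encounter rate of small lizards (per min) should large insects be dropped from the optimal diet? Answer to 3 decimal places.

At the threshold, the rate on small lizards alone equals the profitability of large insects: λ·93.2/(1 + λ·1.7) = 148/4.58 = 32.31.
Rearranging, λ(93.2 − 32.31×1.7) = 32.31, so λ = 32.31/38.27 = 0.8445 per min.

0.844 per min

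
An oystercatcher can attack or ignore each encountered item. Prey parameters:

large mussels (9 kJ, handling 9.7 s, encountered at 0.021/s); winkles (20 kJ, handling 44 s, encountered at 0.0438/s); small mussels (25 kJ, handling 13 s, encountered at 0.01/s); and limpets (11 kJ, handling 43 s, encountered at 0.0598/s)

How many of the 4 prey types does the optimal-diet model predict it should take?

Rank by E/h (kJ/s): small mussels 1.92, large mussels 0.928, winkles 0.455, limpets 0.256. Include each in turn until the next type's E/h falls below the running intake rate.
Rate on top 1: 0.2212. large mussels: 0.928 > 0.2212 → include.
Rate on top 2: 0.3292. winkles: 0.455 > 0.3292 → include.
Rate on top 3: 0.4033. limpets: 0.256 < 0.4033 → exclude; stop.
Optimal diet: small mussels, large mussels, winkles — 3 of 4 types.

3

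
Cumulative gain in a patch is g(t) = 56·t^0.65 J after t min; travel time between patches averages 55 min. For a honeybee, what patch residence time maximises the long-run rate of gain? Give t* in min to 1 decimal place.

102.1 min

Maximise g(t)/(T+t): set derivative to zero → g'(t)(T+t) = g(t).
g'(t) = 0.65·56·t^-0.35. Setting 0.65·56·t^-0.35 = 56·t^0.65/(55+t) gives 0.65(55+t) = t, so 0.35·t = 0.65×55.
t* = 0.65×55/0.35 = 102.1 min.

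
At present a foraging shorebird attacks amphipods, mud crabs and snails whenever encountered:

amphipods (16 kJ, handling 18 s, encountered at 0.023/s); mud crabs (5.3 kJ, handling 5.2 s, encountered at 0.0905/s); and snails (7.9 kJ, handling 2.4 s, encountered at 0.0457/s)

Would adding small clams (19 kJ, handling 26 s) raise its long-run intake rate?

Intake rate on the current diet: R = (0.023×16 + 0.0905×5.3 + 0.0457×7.9) / (1 + 0.023×18 + 0.0905×5.2 + 0.0457×2.4) = 1.209/1.994 = 0.6061 kJ/s.
small clams: E/h = 19/26 = 0.7308 kJ/s.
Since 0.7308 > R, including small clams increases the long-run rate.

Yes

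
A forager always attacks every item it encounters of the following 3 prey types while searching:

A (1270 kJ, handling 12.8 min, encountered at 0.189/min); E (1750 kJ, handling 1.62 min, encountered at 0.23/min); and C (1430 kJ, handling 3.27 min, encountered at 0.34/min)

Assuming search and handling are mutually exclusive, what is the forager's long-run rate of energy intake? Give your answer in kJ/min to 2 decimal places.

230.18 kJ/min

Energy encountered per unit search time: 0.189×1270 + 0.23×1750 + 0.34×1430 = 1129 kJ/min.
Handling time per unit search time: 0.189×12.8 + 0.23×1.62 + 0.34×3.27 = 3.904.
Rate = 1129/(1 + 3.904) = 230.2 kJ/min.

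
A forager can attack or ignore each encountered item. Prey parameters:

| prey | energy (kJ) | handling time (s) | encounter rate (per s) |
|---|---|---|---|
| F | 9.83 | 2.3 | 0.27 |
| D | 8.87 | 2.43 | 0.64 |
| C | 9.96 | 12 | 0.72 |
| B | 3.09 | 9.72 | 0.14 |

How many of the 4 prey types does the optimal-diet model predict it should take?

2

Profitabilities (E/h, kJ/s): F 4.27, D 3.65, C 0.83, B 0.318. Add prey in this order while the next type's profitability exceeds the intake rate on those already taken.
Rate on top 1: 1.637. D: 3.65 > 1.637 → include.
Rate on top 2: 2.623. C: 0.83 < 2.623 → exclude; stop.
Optimal diet: F, D — 2 of 4 types.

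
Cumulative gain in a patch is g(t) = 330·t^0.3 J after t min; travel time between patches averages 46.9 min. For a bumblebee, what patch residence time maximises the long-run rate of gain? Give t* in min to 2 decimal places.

By the marginal value theorem, leave when the instantaneous gain rate g'(t) equals the habitat-wide average g(t)/(T + t).
g'(t) = 0.3·330·t^-0.7. Setting 0.3·330·t^-0.7 = 330·t^0.3/(46.9+t) gives 0.3(46.9+t) = t, so 0.70·t = 0.3×46.9.
t* = 0.3×46.9/0.70 = 20.1 min.

20.10 min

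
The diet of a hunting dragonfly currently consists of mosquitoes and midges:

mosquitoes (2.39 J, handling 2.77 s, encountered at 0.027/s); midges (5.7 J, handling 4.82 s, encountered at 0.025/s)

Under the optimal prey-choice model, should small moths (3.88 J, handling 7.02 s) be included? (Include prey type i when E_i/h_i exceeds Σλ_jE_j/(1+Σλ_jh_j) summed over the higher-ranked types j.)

Yes

Current rate: (0.027×2.39 + 0.025×5.7)/(1 + 0.027×2.77 + 0.025×4.82) = 0.1732 J/s.
Profitability of small moths: 3.88/7.02 = 0.5527 J/s.
Since 0.5527 > R, including small moths increases the long-run rate.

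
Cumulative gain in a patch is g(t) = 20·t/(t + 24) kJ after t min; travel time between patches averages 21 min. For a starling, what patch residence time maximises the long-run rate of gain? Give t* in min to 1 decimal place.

22.4 min

Optimal t* satisfies g'(t*) = g(t*)/(T + t*).
g'(t) = 20·24/(t + 24)². Setting 20·24/(t+24)² = 20t/[(t+24)(21+t)] gives 24(21+t) = t(t+24), so t² = 24×21 = 504.
t* = √504 = 22.45 min.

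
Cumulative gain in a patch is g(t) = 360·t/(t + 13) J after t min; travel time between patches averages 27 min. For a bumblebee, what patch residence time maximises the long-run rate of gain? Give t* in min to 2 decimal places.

18.73 min

Optimal t* satisfies g'(t*) = g(t*)/(T + t*).
g'(t) = 360·13/(t + 13)². Setting 360·13/(t+13)² = 360t/[(t+13)(27+t)] gives 13(27+t) = t(t+13), so t² = 13×27 = 351.
t* = √351 = 18.73 min.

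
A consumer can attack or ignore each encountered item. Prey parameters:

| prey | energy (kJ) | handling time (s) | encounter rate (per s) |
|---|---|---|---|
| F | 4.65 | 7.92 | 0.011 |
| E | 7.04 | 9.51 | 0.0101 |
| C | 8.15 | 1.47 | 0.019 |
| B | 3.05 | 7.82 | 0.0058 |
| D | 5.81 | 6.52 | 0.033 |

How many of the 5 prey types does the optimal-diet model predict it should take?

Profitabilities (E/h, kJ/s): C 5.54, D 0.891, E 0.74, F 0.587, B 0.39. Add prey in this order while the next type's profitability exceeds the intake rate on those already taken.
Rate on top 1: 0.1506. D: 0.891 > 0.1506 → include.
Rate on top 2: 0.2788. E: 0.74 > 0.2788 → include.
Rate on top 3: 0.3119. F: 0.587 > 0.3119 → include.
Rate on top 4: 0.3287. B: 0.39 > 0.3287 → include.
Optimal diet: C, D, E, F, B — 5 of 5 types.

5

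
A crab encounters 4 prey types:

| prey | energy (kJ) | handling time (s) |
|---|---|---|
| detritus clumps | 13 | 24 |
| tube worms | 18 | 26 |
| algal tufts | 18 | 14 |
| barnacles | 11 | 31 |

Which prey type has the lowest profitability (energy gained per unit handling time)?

barnacles

In descending order of E/h:
algal tufts: 18/14 = 1.29 kJ/s
tube worms: 18/26 = 0.692 kJ/s
detritus clumps: 13/24 = 0.542 kJ/s
barnacles: 11/31 = 0.355 kJ/s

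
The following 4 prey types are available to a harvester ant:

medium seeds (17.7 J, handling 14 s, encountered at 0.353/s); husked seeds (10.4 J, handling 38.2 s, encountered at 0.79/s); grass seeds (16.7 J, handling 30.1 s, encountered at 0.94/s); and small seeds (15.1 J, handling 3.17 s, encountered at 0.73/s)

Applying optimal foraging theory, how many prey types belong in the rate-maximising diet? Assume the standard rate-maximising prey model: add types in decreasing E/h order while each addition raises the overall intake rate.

1

E/h in descending order: small seeds 4.76, medium seeds 1.26, grass seeds 0.555, husked seeds 0.272 J/s. The optimal diet is the largest prefix of this list for which every included type satisfies E_i/h_i > R on the types above it.
Rate on top 1: 3.326. medium seeds: 1.26 < 3.326 → exclude; stop.
Optimal diet: small seeds — 1 of 4 types.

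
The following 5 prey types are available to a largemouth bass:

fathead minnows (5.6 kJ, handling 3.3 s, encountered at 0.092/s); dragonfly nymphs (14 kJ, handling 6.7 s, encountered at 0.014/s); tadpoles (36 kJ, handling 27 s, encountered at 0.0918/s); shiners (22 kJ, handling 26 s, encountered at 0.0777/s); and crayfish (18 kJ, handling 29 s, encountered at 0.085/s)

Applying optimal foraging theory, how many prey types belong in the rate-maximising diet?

Rank by E/h (kJ/s): dragonfly nymphs 2.09, fathead minnows 1.7, tadpoles 1.33, shiners 0.846, crayfish 0.621. Include each in turn until the next type's E/h falls below the running intake rate.
Rate on top 1: 0.1792. fathead minnows: 1.7 > 0.1792 → include.
Rate on top 2: 0.5089. tadpoles: 1.33 > 0.5089 → include.
Rate on top 3: 1.036. shiners: 0.846 < 1.036 → exclude; stop.
Optimal diet: dragonfly nymphs, fathead minnows, tadpoles — 3 of 5 types.

3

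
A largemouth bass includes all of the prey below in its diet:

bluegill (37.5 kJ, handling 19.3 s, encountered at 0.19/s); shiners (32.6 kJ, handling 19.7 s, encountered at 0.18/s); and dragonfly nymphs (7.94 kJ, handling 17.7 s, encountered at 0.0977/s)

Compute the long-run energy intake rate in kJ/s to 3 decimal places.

1.385 kJ/s

Energy encountered per unit search time: 0.19×37.5 + 0.18×32.6 + 0.0977×7.94 = 13.77 kJ/s.
Handling time per unit search time: 0.19×19.3 + 0.18×19.7 + 0.0977×17.7 = 8.942.
Rate = 13.77/(1 + 8.942) = 1.385 kJ/s.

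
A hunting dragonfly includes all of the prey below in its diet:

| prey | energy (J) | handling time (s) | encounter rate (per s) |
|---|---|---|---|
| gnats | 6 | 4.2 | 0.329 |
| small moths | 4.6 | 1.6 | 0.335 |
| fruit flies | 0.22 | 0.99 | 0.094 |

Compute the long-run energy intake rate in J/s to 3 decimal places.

1.174 J/s

R = (0.329×6 + 0.335×4.6 + 0.094×0.22) / (1 + 0.329×4.2 + 0.335×1.6 + 0.094×0.99) = 3.536/3.011 = 1.174 J/s.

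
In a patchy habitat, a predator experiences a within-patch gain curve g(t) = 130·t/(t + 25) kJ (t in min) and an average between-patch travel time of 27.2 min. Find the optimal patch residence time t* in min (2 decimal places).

Maximise g(t)/(T+t): set derivative to zero → g'(t)(T+t) = g(t).
g'(t) = 130·25/(t + 25)². Setting 130·25/(t+25)² = 130t/[(t+25)(27.2+t)] gives 25(27.2+t) = t(t+25), so t² = 25×27.2 = 680.
t* = √680 = 26.08 min.

26.08 min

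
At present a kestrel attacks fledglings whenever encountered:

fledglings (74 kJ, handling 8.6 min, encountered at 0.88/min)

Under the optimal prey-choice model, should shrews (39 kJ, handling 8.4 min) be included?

No

Current rate: (0.88×74)/(1 + 0.88×8.6) = 7.6 kJ/min.
shrews: E/h = 39/8.4 = 4.643 kJ/min.
4.643 < 7.6, so adding shrews would lower the average — exclude it.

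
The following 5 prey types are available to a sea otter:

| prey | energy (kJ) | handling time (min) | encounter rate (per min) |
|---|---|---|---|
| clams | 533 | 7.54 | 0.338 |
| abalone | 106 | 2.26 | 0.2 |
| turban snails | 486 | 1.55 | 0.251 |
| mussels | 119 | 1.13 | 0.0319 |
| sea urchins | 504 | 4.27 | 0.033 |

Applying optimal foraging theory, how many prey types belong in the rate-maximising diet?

E/h in descending order: turban snails 314, sea urchins 118, mussels 105, clams 70.7, abalone 46.9 kJ/min. The optimal diet is the largest prefix of this list for which every included type satisfies E_i/h_i > R on the types above it.
Rate on top 1: 87.82. sea urchins: 118 > 87.82 → include.
Rate on top 2: 90.6. mussels: 105 > 90.6 → include.
Rate on top 3: 90.94. clams: 70.7 < 90.94 → exclude; stop.
Optimal diet: turban snails, sea urchins, mussels — 3 of 5 types.

3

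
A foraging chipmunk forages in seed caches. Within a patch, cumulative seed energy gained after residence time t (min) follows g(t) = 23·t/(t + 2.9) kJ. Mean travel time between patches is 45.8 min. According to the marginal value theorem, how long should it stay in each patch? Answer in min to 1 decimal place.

11.5 min

Maximise g(t)/(T+t): set derivative to zero → g'(t)(T+t) = g(t).
g'(t) = 23·2.9/(t + 2.9)². Setting 23·2.9/(t+2.9)² = 23t/[(t+2.9)(45.8+t)] gives 2.9(45.8+t) = t(t+2.9), so t² = 2.9×45.8 = 132.8.
t* = √132.8 = 11.52 min.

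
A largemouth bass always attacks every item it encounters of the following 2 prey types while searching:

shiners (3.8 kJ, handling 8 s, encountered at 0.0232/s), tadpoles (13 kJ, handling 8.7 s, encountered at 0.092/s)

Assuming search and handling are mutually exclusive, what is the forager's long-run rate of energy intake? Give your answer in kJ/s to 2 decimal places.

0.65 kJ/s

R = (0.0232×3.8 + 0.092×13) / (1 + 0.0232×8 + 0.092×8.7) = 1.284/1.986 = 0.6466 kJ/s.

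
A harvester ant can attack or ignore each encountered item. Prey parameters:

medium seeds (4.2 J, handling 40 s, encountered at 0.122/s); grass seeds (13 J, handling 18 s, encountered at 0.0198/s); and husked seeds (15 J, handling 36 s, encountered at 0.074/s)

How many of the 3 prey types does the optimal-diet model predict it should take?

2

Rank by E/h (J/s): grass seeds 0.722, husked seeds 0.417, medium seeds 0.105. Include each in turn until the next type's E/h falls below the running intake rate.
Rate on top 1: 0.1898. husked seeds: 0.417 > 0.1898 → include.
Rate on top 2: 0.3401. medium seeds: 0.105 < 0.3401 → exclude; stop.
Optimal diet: grass seeds, husked seeds — 2 of 3 types.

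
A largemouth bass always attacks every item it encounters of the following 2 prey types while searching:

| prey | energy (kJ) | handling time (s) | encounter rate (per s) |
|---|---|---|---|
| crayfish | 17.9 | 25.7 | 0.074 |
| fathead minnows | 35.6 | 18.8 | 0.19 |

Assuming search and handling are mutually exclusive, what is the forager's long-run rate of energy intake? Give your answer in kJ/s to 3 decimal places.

1.249 kJ/s

R = (0.074×17.9 + 0.19×35.6) / (1 + 0.074×25.7 + 0.19×18.8) = 8.089/6.474 = 1.249 kJ/s.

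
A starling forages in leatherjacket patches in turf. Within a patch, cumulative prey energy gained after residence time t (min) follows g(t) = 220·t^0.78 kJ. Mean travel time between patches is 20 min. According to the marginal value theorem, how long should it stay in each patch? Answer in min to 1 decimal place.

Maximise g(t)/(T+t): set derivative to zero → g'(t)(T+t) = g(t).
g'(t) = 0.78·220·t^-0.22. Setting 0.78·220·t^-0.22 = 220·t^0.78/(20+t) gives 0.78(20+t) = t, so 0.22·t = 0.78×20.
t* = 0.78×20/0.22 = 70.91 min.

70.9 min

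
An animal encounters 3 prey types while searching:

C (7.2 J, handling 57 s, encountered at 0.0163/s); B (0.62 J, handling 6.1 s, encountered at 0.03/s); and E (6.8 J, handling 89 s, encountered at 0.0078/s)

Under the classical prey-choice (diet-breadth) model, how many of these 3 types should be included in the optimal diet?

E/h in descending order: C 0.126, B 0.102, E 0.0764 J/s. The optimal diet is the largest prefix of this list for which every included type satisfies E_i/h_i > R on the types above it.
Rate on top 1: 0.06084. B: 0.102 > 0.06084 → include.
Rate on top 2: 0.06437. E: 0.0764 > 0.06437 → include.
Optimal diet: C, B, E — 3 of 3 types.

3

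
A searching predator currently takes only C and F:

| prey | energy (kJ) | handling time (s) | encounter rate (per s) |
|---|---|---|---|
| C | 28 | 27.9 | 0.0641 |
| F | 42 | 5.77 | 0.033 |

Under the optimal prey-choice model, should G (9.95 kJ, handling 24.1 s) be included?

No

On C and F alone, R = ΣλE/(1+Σλh) = 3.181/2.979 = 1.068 kJ/s.
Profitability of G: 9.95/24.1 = 0.4129 kJ/s.
Since 0.4129 < R, time spent handling G is better spent searching.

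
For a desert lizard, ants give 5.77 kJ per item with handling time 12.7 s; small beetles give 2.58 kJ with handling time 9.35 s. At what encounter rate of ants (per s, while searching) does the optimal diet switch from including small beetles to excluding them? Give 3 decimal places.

The zero-one rule: include small beetles iff E₂/h₂ > λE₁/(1+λh₁). Equality gives the switch point.
λE₁h₂ = E₂ + λE₂h₁ ⇒ λ = E₂/(E₁h₂ − E₂h₁) = 2.58/(53.95 − 32.77) = 0.1218 per s.

0.122 per s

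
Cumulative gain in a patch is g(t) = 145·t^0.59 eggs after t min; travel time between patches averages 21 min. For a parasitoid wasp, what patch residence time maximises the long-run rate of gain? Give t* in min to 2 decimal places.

30.22 min

Maximise g(t)/(T+t): set derivative to zero → g'(t)(T+t) = g(t).
g'(t) = 0.59·145·t^-0.41. Setting 0.59·145·t^-0.41 = 145·t^0.59/(21+t) gives 0.59(21+t) = t, so 0.41·t = 0.59×21.
t* = 0.59×21/0.41 = 30.22 min.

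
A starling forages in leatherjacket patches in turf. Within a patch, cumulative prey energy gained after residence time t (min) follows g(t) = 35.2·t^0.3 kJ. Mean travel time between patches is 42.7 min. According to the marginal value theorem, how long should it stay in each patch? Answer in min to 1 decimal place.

18.3 min

Maximise g(t)/(T+t): set derivative to zero → g'(t)(T+t) = g(t).
g'(t) = 0.3·35.2·t^-0.7. Setting 0.3·35.2·t^-0.7 = 35.2·t^0.3/(42.7+t) gives 0.3(42.7+t) = t, so 0.70·t = 0.3×42.7.
t* = 0.3×42.7/0.70 = 18.3 min.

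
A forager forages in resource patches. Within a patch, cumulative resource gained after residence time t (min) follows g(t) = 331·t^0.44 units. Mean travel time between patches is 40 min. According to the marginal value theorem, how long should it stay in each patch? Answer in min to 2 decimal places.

By the marginal value theorem, leave when the instantaneous gain rate g'(t) equals the habitat-wide average g(t)/(T + t).
g'(t) = 0.44·331·t^-0.56. Setting 0.44·331·t^-0.56 = 331·t^0.44/(40+t) gives 0.44(40+t) = t, so 0.56·t = 0.44×40.
t* = 0.44×40/0.56 = 31.43 min.

31.43 min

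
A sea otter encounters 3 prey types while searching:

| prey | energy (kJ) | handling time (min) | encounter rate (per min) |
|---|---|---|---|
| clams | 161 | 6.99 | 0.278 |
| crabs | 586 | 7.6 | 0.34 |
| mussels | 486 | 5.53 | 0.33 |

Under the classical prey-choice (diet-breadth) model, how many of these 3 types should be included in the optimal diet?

E/h in descending order: mussels 87.9, crabs 77.1, clams 23 kJ/min. The optimal diet is the largest prefix of this list for which every included type satisfies E_i/h_i > R on the types above it.
Rate on top 1: 56.77. crabs: 77.1 > 56.77 → include.
Rate on top 2: 66.49. clams: 23 < 66.49 → exclude; stop.
Optimal diet: mussels, crabs — 2 of 3 types.

2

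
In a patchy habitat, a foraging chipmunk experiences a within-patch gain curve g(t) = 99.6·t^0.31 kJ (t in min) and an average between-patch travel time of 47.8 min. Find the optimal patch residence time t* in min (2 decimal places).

Maximise g(t)/(T+t): set derivative to zero → g'(t)(T+t) = g(t).
g'(t) = 0.31·99.6·t^-0.69. Setting 0.31·99.6·t^-0.69 = 99.6·t^0.31/(47.8+t) gives 0.31(47.8+t) = t, so 0.69·t = 0.31×47.8.
t* = 0.31×47.8/0.69 = 21.48 min.

21.48 min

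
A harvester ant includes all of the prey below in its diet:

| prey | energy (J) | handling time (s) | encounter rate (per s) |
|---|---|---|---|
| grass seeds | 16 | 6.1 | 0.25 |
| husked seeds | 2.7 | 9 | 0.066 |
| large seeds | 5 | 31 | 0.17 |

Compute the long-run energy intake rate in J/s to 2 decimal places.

Energy encountered per unit search time: 0.25×16 + 0.066×2.7 + 0.17×5 = 5.028 J/s.
Handling time per unit search time: 0.25×6.1 + 0.066×9 + 0.17×31 = 7.389.
Rate = 5.028/(1 + 7.389) = 0.5994 J/s.

0.60 J/s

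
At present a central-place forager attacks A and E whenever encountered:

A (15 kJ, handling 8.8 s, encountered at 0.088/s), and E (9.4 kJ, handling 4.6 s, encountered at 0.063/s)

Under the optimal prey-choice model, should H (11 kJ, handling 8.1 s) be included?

Current rate: (0.088×15 + 0.063×9.4)/(1 + 0.088×8.8 + 0.063×4.6) = 0.9264 kJ/s.
Profitability of H: 11/8.1 = 1.358 kJ/s.
Since 1.358 > R, including H increases the long-run rate.

Yes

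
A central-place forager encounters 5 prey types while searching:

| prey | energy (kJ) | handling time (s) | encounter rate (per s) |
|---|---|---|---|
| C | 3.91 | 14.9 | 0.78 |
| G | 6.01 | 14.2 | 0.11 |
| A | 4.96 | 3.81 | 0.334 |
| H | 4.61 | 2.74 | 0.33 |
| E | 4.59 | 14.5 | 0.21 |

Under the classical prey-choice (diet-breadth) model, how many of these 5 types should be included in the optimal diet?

2

Rank by E/h (kJ/s): H 1.68, A 1.3, G 0.423, E 0.317, C 0.262. Include each in turn until the next type's E/h falls below the running intake rate.
Rate on top 1: 0.7989. A: 1.3 > 0.7989 → include.
Rate on top 2: 1. G: 0.423 < 1 → exclude; stop.
Optimal diet: H, A — 2 of 5 types.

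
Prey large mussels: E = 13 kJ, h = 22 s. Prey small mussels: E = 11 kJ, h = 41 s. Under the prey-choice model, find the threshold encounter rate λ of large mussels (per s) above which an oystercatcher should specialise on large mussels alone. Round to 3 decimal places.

0.038 per s

At the threshold, the rate on large mussels alone equals the profitability of small mussels: λ·13/(1 + λ·22) = 11/41 = 0.2683.
Rearranging, λ(13 − 0.2683×22) = 0.2683, so λ = 0.2683/7.098 = 0.0378 per s.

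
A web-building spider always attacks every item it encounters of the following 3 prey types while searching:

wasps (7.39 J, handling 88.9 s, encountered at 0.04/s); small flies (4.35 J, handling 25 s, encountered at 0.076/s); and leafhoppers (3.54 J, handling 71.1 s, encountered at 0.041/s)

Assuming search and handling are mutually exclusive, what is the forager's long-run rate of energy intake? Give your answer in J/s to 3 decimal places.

0.082 J/s

Energy encountered per unit search time: 0.04×7.39 + 0.076×4.35 + 0.041×3.54 = 0.7713 J/s.
Handling time per unit search time: 0.04×88.9 + 0.076×25 + 0.041×71.1 = 8.371.
Rate = 0.7713/(1 + 8.371) = 0.08231 J/s.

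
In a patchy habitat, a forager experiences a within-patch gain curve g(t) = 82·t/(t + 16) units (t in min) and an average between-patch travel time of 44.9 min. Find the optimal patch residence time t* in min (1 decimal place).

Optimal t* satisfies g'(t*) = g(t*)/(T + t*).
g'(t) = 82·16/(t + 16)². Setting 82·16/(t+16)² = 82t/[(t+16)(44.9+t)] gives 16(44.9+t) = t(t+16), so t² = 16×44.9 = 718.4.
t* = √718.4 = 26.8 min.

26.8 min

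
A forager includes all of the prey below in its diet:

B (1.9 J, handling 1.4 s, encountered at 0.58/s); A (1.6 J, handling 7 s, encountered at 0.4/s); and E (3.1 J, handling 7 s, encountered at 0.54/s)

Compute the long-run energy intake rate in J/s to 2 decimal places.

R = Σλ_iE_i / (1 + Σλ_ih_i)
Numerator: 0.58×1.9 + 0.4×1.6 + 0.54×3.1 = 3.416
Denominator: 1 + 0.58×1.4 + 0.4×7 + 0.54×7 = 8.392
R = 3.416/8.392 = 0.4071 J/s

0.41 J/s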